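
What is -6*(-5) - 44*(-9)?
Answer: 426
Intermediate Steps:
-6*(-5) - 44*(-9) = 30 + 396 = 426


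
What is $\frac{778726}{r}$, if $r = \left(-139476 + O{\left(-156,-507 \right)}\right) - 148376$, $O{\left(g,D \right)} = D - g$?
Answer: $- \frac{778726}{288203} \approx -2.702$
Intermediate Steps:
$r = -288203$ ($r = \left(-139476 - 351\right) - 148376 = -139827 - 148376 = -288203$)
$\frac{778726}{r} = \frac{778726}{-288203} = 778726 \left(- \frac{1}{288203}\right) = - \frac{778726}{288203}$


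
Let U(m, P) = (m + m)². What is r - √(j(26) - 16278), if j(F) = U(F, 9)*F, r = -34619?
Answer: -34619 - √54026 ≈ -34851.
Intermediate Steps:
U(m, P) = 4*m² (U(m, P) = (2*m)² = 4*m²)
j(F) = 4*F³ (j(F) = (4*F²)*F = 4*F³)
r - √(j(26) - 16278) = -34619 - √(4*26³ - 16278) = -34619 - √(4*17576 - 16278) = -34619 - √(70304 - 16278) = -34619 - √54026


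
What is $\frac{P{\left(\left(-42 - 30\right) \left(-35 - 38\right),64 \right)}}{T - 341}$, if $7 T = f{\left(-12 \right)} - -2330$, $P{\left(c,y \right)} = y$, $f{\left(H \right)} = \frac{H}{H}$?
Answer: $-8$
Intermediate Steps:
$f{\left(H \right)} = 1$
$T = 333$ ($T = \frac{1 - -2330}{7} = \frac{1 + 2330}{7} = \frac{1}{7} \cdot 2331 = 333$)
$\frac{P{\left(\left(-42 - 30\right) \left(-35 - 38\right),64 \right)}}{T - 341} = \frac{64}{333 - 341} = \frac{64}{-8} = 64 \left(- \frac{1}{8}\right) = -8$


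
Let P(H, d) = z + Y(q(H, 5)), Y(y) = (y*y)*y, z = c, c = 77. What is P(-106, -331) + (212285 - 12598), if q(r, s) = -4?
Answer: 199700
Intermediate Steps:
z = 77
Y(y) = y³ (Y(y) = y²*y = y³)
P(H, d) = 13 (P(H, d) = 77 + (-4)³ = 77 - 64 = 13)
P(-106, -331) + (212285 - 12598) = 13 + (212285 - 12598) = 13 + 199687 = 199700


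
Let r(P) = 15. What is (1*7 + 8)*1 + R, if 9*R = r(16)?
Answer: 50/3 ≈ 16.667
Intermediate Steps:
R = 5/3 (R = (1/9)*15 = 5/3 ≈ 1.6667)
(1*7 + 8)*1 + R = (1*7 + 8)*1 + 5/3 = (7 + 8)*1 + 5/3 = 15*1 + 5/3 = 15 + 5/3 = 50/3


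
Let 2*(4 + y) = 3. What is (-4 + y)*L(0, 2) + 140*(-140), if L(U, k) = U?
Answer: -19600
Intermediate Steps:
y = -5/2 (y = -4 + (½)*3 = -4 + 3/2 = -5/2 ≈ -2.5000)
(-4 + y)*L(0, 2) + 140*(-140) = (-4 - 5/2)*0 + 140*(-140) = -13/2*0 - 19600 = 0 - 19600 = -19600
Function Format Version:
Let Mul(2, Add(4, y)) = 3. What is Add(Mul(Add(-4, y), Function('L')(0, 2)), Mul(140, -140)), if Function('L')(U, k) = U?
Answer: -19600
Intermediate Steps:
y = Rational(-5, 2) (y = Add(-4, Mul(Rational(1, 2), 3)) = Add(-4, Rational(3, 2)) = Rational(-5, 2) ≈ -2.5000)
Add(Mul(Add(-4, y), Function('L')(0, 2)), Mul(140, -140)) = Add(Mul(Add(-4, Rational(-5, 2)), 0), Mul(140, -140)) = Add(Mul(Rational(-13, 2), 0), -19600) = Add(0, -19600) = -19600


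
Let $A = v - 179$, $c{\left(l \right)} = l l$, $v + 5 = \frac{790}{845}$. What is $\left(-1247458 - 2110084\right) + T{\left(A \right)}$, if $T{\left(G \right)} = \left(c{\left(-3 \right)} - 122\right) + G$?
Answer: $- \frac{567474633}{169} \approx -3.3578 \cdot 10^{6}$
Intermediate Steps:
$v = - \frac{687}{169}$ ($v = -5 + \frac{790}{845} = -5 + 790 \cdot \frac{1}{845} = -5 + \frac{158}{169} = - \frac{687}{169} \approx -4.0651$)
$c{\left(l \right)} = l^{2}$
$A = - \frac{30938}{169}$ ($A = - \frac{687}{169} - 179 = - \frac{30938}{169} \approx -183.07$)
$T{\left(G \right)} = -113 + G$ ($T{\left(G \right)} = \left(\left(-3\right)^{2} - 122\right) + G = \left(9 - 122\right) + G = -113 + G$)
$\left(-1247458 - 2110084\right) + T{\left(A \right)} = \left(-1247458 - 2110084\right) - \frac{50035}{169} = -3357542 - \frac{50035}{169} = - \frac{567474633}{169}$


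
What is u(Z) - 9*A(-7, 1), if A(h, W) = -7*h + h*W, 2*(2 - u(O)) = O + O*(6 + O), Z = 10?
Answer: -461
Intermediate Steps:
u(O) = 2 - O/2 - O*(6 + O)/2 (u(O) = 2 - (O + O*(6 + O))/2 = 2 + (-O/2 - O*(6 + O)/2) = 2 - O/2 - O*(6 + O)/2)
A(h, W) = -7*h + W*h
u(Z) - 9*A(-7, 1) = (2 - 7/2*10 - 1/2*10**2) - (-63)*(-7 + 1) = (2 - 35 - 1/2*100) - (-63)*(-6) = (2 - 35 - 50) - 9*42 = -83 - 378 = -461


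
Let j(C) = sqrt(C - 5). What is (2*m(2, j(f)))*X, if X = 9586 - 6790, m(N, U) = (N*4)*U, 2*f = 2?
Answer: 89472*I ≈ 89472.0*I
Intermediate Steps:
f = 1 (f = (1/2)*2 = 1)
j(C) = sqrt(-5 + C)
m(N, U) = 4*N*U (m(N, U) = (4*N)*U = 4*N*U)
X = 2796
(2*m(2, j(f)))*X = (2*(4*2*sqrt(-5 + 1)))*2796 = (2*(4*2*sqrt(-4)))*2796 = (2*(4*2*(2*I)))*2796 = (2*(16*I))*2796 = (32*I)*2796 = 89472*I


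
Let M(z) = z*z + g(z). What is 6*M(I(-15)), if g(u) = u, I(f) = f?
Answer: 1260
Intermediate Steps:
M(z) = z + z**2 (M(z) = z*z + z = z**2 + z = z + z**2)
6*M(I(-15)) = 6*(-15*(1 - 15)) = 6*(-15*(-14)) = 6*210 = 1260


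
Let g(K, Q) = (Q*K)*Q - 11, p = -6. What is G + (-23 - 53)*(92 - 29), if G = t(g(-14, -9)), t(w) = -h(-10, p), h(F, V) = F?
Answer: -4778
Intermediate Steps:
g(K, Q) = -11 + K*Q² (g(K, Q) = (K*Q)*Q - 11 = K*Q² - 11 = -11 + K*Q²)
t(w) = 10 (t(w) = -1*(-10) = 10)
G = 10
G + (-23 - 53)*(92 - 29) = 10 + (-23 - 53)*(92 - 29) = 10 - 76*63 = 10 - 4788 = -4778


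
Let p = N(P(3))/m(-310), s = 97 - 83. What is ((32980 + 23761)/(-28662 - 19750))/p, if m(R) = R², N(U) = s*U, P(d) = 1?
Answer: -1363202525/169442 ≈ -8045.2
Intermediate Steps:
s = 14
N(U) = 14*U
p = 7/48050 (p = (14*1)/((-310)²) = 14/96100 = 14*(1/96100) = 7/48050 ≈ 0.00014568)
((32980 + 23761)/(-28662 - 19750))/p = ((32980 + 23761)/(-28662 - 19750))/(7/48050) = (56741/(-48412))*(48050/7) = (56741*(-1/48412))*(48050/7) = -56741/48412*48050/7 = -1363202525/169442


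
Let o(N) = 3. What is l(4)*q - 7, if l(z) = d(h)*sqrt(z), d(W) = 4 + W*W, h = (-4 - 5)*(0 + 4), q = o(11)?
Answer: 7793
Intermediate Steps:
q = 3
h = -36 (h = -9*4 = -36)
d(W) = 4 + W**2
l(z) = 1300*sqrt(z) (l(z) = (4 + (-36)**2)*sqrt(z) = (4 + 1296)*sqrt(z) = 1300*sqrt(z))
l(4)*q - 7 = (1300*sqrt(4))*3 - 7 = (1300*2)*3 - 7 = 2600*3 - 7 = 7800 - 7 = 7793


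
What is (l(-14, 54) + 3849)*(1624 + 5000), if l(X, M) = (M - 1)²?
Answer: 44102592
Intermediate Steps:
l(X, M) = (-1 + M)²
(l(-14, 54) + 3849)*(1624 + 5000) = ((-1 + 54)² + 3849)*(1624 + 5000) = (53² + 3849)*6624 = (2809 + 3849)*6624 = 6658*6624 = 44102592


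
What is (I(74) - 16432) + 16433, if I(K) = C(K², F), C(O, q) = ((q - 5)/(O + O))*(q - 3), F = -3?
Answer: 1375/1369 ≈ 1.0044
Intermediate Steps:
C(O, q) = (-5 + q)*(-3 + q)/(2*O) (C(O, q) = ((-5 + q)/((2*O)))*(-3 + q) = ((-5 + q)*(1/(2*O)))*(-3 + q) = ((-5 + q)/(2*O))*(-3 + q) = (-5 + q)*(-3 + q)/(2*O))
I(K) = 24/K² (I(K) = (15 + (-3)² - 8*(-3))/(2*(K²)) = (15 + 9 + 24)/(2*K²) = (½)*48/K² = 24/K²)
(I(74) - 16432) + 16433 = (24/74² - 16432) + 16433 = (24*(1/5476) - 16432) + 16433 = (6/1369 - 16432) + 16433 = -22495402/1369 + 16433 = 1375/1369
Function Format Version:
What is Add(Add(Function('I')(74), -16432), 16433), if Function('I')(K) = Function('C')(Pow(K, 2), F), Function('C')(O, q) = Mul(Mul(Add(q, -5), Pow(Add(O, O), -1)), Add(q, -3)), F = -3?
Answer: Rational(1375, 1369) ≈ 1.0044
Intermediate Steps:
Function('C')(O, q) = Mul(Rational(1, 2), Pow(O, -1), Add(-5, q), Add(-3, q)) (Function('C')(O, q) = Mul(Mul(Add(-5, q), Pow(Mul(2, O), -1)), Add(-3, q)) = Mul(Mul(Add(-5, q), Mul(Rational(1, 2), Pow(O, -1))), Add(-3, q)) = Mul(Mul(Rational(1, 2), Pow(O, -1), Add(-5, q)), Add(-3, q)) = Mul(Rational(1, 2), Pow(O, -1), Add(-5, q), Add(-3, q)))
Function('I')(K) = Mul(24, Pow(K, -2)) (Function('I')(K) = Mul(Rational(1, 2), Pow(Pow(K, 2), -1), Add(15, Pow(-3, 2), Mul(-8, -3))) = Mul(Rational(1, 2), Pow(K, -2), Add(15, 9, 24)) = Mul(Rational(1, 2), Pow(K, -2), 48) = Mul(24, Pow(K, -2)))
Add(Add(Function('I')(74), -16432), 16433) = Add(Add(Mul(24, Pow(74, -2)), -16432), 16433) = Add(Add(Mul(24, Rational(1, 5476)), -16432), 16433) = Add(Add(Rational(6, 1369), -16432), 16433) = Add(Rational(-22495402, 1369), 16433) = Rational(1375, 1369)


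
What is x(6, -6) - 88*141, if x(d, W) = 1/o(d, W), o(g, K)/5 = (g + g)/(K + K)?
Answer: -62041/5 ≈ -12408.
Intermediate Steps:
o(g, K) = 5*g/K (o(g, K) = 5*((g + g)/(K + K)) = 5*((2*g)/((2*K))) = 5*((2*g)*(1/(2*K))) = 5*(g/K) = 5*g/K)
x(d, W) = W/(5*d) (x(d, W) = 1/(5*d/W) = W/(5*d))
x(6, -6) - 88*141 = (⅕)*(-6)/6 - 88*141 = (⅕)*(-6)*(⅙) - 12408 = -⅕ - 12408 = -62041/5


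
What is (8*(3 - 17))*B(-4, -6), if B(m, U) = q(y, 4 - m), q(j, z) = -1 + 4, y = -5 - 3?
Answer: -336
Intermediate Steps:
y = -8
q(j, z) = 3
B(m, U) = 3
(8*(3 - 17))*B(-4, -6) = (8*(3 - 17))*3 = (8*(-14))*3 = -112*3 = -336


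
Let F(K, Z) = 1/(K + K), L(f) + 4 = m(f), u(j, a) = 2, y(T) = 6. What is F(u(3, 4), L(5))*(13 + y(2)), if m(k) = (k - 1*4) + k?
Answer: 19/4 ≈ 4.7500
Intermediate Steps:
m(k) = -4 + 2*k (m(k) = (k - 4) + k = (-4 + k) + k = -4 + 2*k)
L(f) = -8 + 2*f (L(f) = -4 + (-4 + 2*f) = -8 + 2*f)
F(K, Z) = 1/(2*K)
F(u(3, 4), L(5))*(13 + y(2)) = ((1/2)/2)*(13 + 6) = ((1/2)*(1/2))*19 = (1/4)*19 = 19/4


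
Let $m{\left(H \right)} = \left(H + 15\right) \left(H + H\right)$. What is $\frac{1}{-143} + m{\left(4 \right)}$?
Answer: $\frac{21735}{143} \approx 151.99$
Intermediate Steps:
$m{\left(H \right)} = 2 H \left(15 + H\right)$ ($m{\left(H \right)} = \left(15 + H\right) 2 H = 2 H \left(15 + H\right)$)
$\frac{1}{-143} + m{\left(4 \right)} = \frac{1}{-143} + 2 \cdot 4 \left(15 + 4\right) = - \frac{1}{143} + 2 \cdot 4 \cdot 19 = - \frac{1}{143} + 152 = \frac{21735}{143}$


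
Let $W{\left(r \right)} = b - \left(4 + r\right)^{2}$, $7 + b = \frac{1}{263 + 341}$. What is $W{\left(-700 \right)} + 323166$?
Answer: $- \frac{97399227}{604} \approx -1.6126 \cdot 10^{5}$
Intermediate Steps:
$b = - \frac{4227}{604}$ ($b = -7 + \frac{1}{263 + 341} = -7 + \frac{1}{604} = - \frac{4227}{604} \approx -6.9983$)
$W{\left(r \right)} = - \frac{4227}{604} - \left(4 + r\right)^{2}$
$W{\left(-700 \right)} + 323166 = \left(- \frac{4227}{604} - \left(4 - 700\right)^{2}\right) + 323166 = \left(- \frac{4227}{604} - \left(-696\right)^{2}\right) + 323166 = \left(- \frac{4227}{604} - 484416\right) + 323166 = - \frac{292591491}{604} + 323166 = - \frac{97399227}{604}$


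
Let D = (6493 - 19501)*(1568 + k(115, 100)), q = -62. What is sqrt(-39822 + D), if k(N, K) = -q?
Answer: 3*I*sqrt(2360318) ≈ 4609.0*I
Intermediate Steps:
k(N, K) = 62 (k(N, K) = -1*(-62) = 62)
D = -21203040 (D = (6493 - 19501)*(1568 + 62) = -13008*1630 = -21203040)
sqrt(-39822 + D) = sqrt(-39822 - 21203040) = sqrt(-21242862) = 3*I*sqrt(2360318)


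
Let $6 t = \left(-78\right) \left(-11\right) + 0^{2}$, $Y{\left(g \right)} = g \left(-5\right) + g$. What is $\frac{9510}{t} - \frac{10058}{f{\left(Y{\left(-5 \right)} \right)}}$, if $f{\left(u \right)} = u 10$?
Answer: $\frac{231853}{14300} \approx 16.214$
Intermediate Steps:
$Y{\left(g \right)} = - 4 g$ ($Y{\left(g \right)} = - 5 g + g = - 4 g$)
$f{\left(u \right)} = 10 u$
$t = 143$ ($t = \frac{\left(-78\right) \left(-11\right) + 0^{2}}{6} = \frac{858 + 0}{6} = \frac{1}{6} \cdot 858 = 143$)
$\frac{9510}{t} - \frac{10058}{f{\left(Y{\left(-5 \right)} \right)}} = \frac{9510}{143} - \frac{10058}{10 \left(\left(-4\right) \left(-5\right)\right)} = 9510 \cdot \frac{1}{143} - \frac{10058}{10 \cdot 20} = \frac{9510}{143} - \frac{10058}{200} = \frac{9510}{143} - \frac{5029}{100} = \frac{231853}{14300}$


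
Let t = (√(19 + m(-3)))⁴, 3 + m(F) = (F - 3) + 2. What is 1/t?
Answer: 1/144 ≈ 0.0069444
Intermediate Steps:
m(F) = -4 + F (m(F) = -3 + ((F - 3) + 2) = -3 + ((-3 + F) + 2) = -3 + (-1 + F) = -4 + F)
t = 144 (t = (√(19 + (-4 - 3)))⁴ = (√(19 - 7))⁴ = (√12)⁴ = (2*√3)⁴ = 144)
1/t = 1/144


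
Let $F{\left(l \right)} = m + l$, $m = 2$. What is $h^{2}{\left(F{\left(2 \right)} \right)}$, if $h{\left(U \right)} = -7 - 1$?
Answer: $64$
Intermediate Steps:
$F{\left(l \right)} = 2 + l$
$h{\left(U \right)} = -8$ ($h{\left(U \right)} = -7 - 1 = -8$)
$h^{2}{\left(F{\left(2 \right)} \right)} = \left(-8\right)^{2} = 64$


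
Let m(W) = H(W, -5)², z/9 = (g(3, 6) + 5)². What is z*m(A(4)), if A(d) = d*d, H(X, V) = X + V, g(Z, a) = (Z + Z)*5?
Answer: 1334025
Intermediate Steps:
g(Z, a) = 10*Z (g(Z, a) = (2*Z)*5 = 10*Z)
H(X, V) = V + X
A(d) = d²
z = 11025 (z = 9*(10*3 + 5)² = 9*(30 + 5)² = 9*35² = 9*1225 = 11025)
m(W) = (-5 + W)²
z*m(A(4)) = 11025*(-5 + 4²)² = 11025*(-5 + 16)² = 11025*11² = 11025*121 = 1334025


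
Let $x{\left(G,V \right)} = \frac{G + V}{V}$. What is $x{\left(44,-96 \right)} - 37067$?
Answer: $- \frac{889595}{24} \approx -37066.0$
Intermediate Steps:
$x{\left(G,V \right)} = \frac{G + V}{V}$
$x{\left(44,-96 \right)} - 37067 = \frac{44 - 96}{-96} - 37067 = \left(- \frac{1}{96}\right) \left(-52\right) - 37067 = \frac{13}{24} - 37067 = - \frac{889595}{24}$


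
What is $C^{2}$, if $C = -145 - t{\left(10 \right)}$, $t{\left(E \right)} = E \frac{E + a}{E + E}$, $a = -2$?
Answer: $22201$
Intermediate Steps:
$t{\left(E \right)} = -1 + \frac{E}{2}$ ($t{\left(E \right)} = E \frac{E - 2}{E + E} = E \frac{-2 + E}{2 E} = -1 + \frac{E}{2}$)
$C = -149$ ($C = -145 - \left(-1 + \frac{1}{2} \cdot 10\right) = -145 - \left(-1 + 5\right) = -145 - 4 = -149$)
$C^{2} = \left(-149\right)^{2} = 22201$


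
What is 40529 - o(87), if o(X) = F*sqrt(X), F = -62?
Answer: 40529 + 62*sqrt(87) ≈ 41107.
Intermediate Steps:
o(X) = -62*sqrt(X)
40529 - o(87) = 40529 - (-62)*sqrt(87) = 40529 + 62*sqrt(87)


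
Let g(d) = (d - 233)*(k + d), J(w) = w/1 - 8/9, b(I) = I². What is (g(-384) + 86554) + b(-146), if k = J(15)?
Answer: 3024823/9 ≈ 3.3609e+5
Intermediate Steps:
J(w) = -8/9 + w (J(w) = w*1 - 8*⅑ = w - 8/9 = -8/9 + w)
k = 127/9 (k = -8/9 + 15 = 127/9 ≈ 14.111)
g(d) = (-233 + d)*(127/9 + d) (g(d) = (d - 233)*(127/9 + d) = (-233 + d)*(127/9 + d))
(g(-384) + 86554) + b(-146) = ((-29591/9 + (-384)² - 1970/9*(-384)) + 86554) + (-146)² = ((-29591/9 + 147456 + 252160/3) + 86554) + 21316 = (2053993/9 + 86554) + 21316 = 2832979/9 + 21316 = 3024823/9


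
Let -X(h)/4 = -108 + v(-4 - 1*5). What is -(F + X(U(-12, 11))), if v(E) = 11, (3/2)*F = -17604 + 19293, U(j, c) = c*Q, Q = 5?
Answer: -1514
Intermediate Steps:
U(j, c) = 5*c (U(j, c) = c*5 = 5*c)
F = 1126 (F = 2*(-17604 + 19293)/3 = (⅔)*1689 = 1126)
X(h) = 388 (X(h) = -4*(-108 + 11) = -4*(-97) = 388)
-(F + X(U(-12, 11))) = -(1126 + 388) = -1*1514 = -1514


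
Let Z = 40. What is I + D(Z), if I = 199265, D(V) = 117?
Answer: 199382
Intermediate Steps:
I + D(Z) = 199265 + 117 = 199382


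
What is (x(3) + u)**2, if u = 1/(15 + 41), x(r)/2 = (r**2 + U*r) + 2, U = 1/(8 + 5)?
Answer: 267813225/529984 ≈ 505.32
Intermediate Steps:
U = 1/13 ≈ 0.076923
x(r) = 4 + 2*r**2 + 2*r/13 (x(r) = 2*((r**2 + r/13) + 2) = 2*(2 + r**2 + r/13) = 4 + 2*r**2 + 2*r/13)
u = 1/56 ≈ 0.017857
(x(3) + u)**2 = ((4 + 2*3**2 + (2/13)*3) + 1/56)**2 = ((4 + 2*9 + 6/13) + 1/56)**2 = ((4 + 18 + 6/13) + 1/56)**2 = (292/13 + 1/56)**2 = (16365/728)**2 = 267813225/529984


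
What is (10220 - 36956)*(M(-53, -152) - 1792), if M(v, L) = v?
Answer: 49327920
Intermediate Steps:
(10220 - 36956)*(M(-53, -152) - 1792) = (10220 - 36956)*(-53 - 1792) = -26736*(-1845) = 49327920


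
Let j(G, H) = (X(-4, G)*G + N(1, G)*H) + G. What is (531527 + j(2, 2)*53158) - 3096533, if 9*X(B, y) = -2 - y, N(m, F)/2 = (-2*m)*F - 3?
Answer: -35949290/9 ≈ -3.9944e+6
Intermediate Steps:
N(m, F) = -6 - 4*F*m (N(m, F) = 2*((-2*m)*F - 3) = 2*(-2*F*m - 3) = 2*(-3 - 2*F*m) = -6 - 4*F*m)
X(B, y) = -2/9 - y/9 (X(B, y) = (-2 - y)/9 = -2/9 - y/9)
j(G, H) = G + G*(-2/9 - G/9) + H*(-6 - 4*G) (j(G, H) = ((-2/9 - G/9)*G + (-6 - 4*G*1)*H) + G = (G*(-2/9 - G/9) + (-6 - 4*G)*H) + G = (G*(-2/9 - G/9) + H*(-6 - 4*G)) + G = G + G*(-2/9 - G/9) + H*(-6 - 4*G))
(531527 + j(2, 2)*53158) - 3096533 = (531527 + (-6*2 - 1/9*2**2 + (7/9)*2 - 4*2*2)*53158) - 3096533 = (531527 + (-12 - 1/9*4 + 14/9 - 16)*53158) - 3096533 = (531527 + (-12 - 4/9 + 14/9 - 16)*53158) - 3096533 = (531527 - 242/9*53158) - 3096533 = (531527 - 12864236/9) - 3096533 = -8080493/9 - 3096533 = -35949290/9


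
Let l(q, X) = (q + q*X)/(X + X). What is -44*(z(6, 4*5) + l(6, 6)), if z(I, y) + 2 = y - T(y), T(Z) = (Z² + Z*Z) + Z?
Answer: 35134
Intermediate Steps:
T(Z) = Z + 2*Z² (T(Z) = (Z² + Z²) + Z = 2*Z² + Z = Z + 2*Z²)
z(I, y) = -2 + y - y*(1 + 2*y) (z(I, y) = -2 + (y - y*(1 + 2*y)) = -2 + y - y*(1 + 2*y))
l(q, X) = (q + X*q)/(2*X) (l(q, X) = (q + X*q)/((2*X)) = (q + X*q)*(1/(2*X)) = (q + X*q)/(2*X))
-44*(z(6, 4*5) + l(6, 6)) = -44*((-2 - 2*(4*5)²) + (½)*6*(1 + 6)/6) = -44*((-2 - 2*20²) + (½)*6*(⅙)*7) = -44*((-2 - 2*400) + 7/2) = -44*((-2 - 800) + 7/2) = -44*(-802 + 7/2) = -44*(-1597/2) = 35134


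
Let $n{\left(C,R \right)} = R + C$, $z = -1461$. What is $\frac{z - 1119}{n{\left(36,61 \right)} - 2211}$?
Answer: $\frac{1290}{1057} \approx 1.2204$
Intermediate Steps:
$n{\left(C,R \right)} = C + R$
$\frac{z - 1119}{n{\left(36,61 \right)} - 2211} = \frac{-1461 - 1119}{\left(36 + 61\right) - 2211} = - \frac{2580}{97 - 2211} = - \frac{2580}{-2114} = \left(-2580\right) \left(- \frac{1}{2114}\right) = \frac{1290}{1057}$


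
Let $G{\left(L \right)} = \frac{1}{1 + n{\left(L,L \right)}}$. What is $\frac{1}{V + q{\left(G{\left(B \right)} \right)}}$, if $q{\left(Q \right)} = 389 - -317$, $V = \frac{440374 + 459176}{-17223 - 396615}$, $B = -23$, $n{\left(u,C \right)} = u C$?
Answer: $\frac{22991}{16181671} \approx 0.0014208$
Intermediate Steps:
$n{\left(u,C \right)} = C u$
$G{\left(L \right)} = \frac{1}{1 + L^{2}}$ ($G{\left(L \right)} = \frac{1}{1 + L L} = \frac{1}{1 + L^{2}}$)
$V = - \frac{49975}{22991}$ ($V = \frac{899550}{-413838} = 899550 \left(- \frac{1}{413838}\right) = - \frac{49975}{22991} \approx -2.1737$)
$q{\left(Q \right)} = 706$ ($q{\left(Q \right)} = 389 + 317 = 706$)
$\frac{1}{V + q{\left(G{\left(B \right)} \right)}} = \frac{1}{- \frac{49975}{22991} + 706} = \frac{1}{\frac{16181671}{22991}} = \frac{22991}{16181671}$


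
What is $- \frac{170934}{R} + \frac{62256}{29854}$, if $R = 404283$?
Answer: $\frac{304029982}{182870677} \approx 1.6625$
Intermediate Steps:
$- \frac{170934}{R} + \frac{62256}{29854} = - \frac{170934}{404283} + \frac{62256}{29854} = \left(-170934\right) \frac{1}{404283} + 62256 \cdot \frac{1}{29854} = - \frac{56978}{134761} + \frac{31128}{14927} = \frac{304029982}{182870677}$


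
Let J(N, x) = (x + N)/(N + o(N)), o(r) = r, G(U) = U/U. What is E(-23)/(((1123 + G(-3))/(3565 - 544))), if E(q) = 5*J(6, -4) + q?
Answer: -133931/2248 ≈ -59.578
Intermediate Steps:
G(U) = 1
J(N, x) = (N + x)/(2*N) (J(N, x) = (x + N)/(N + N) = (N + x)/((2*N)) = (N + x)*(1/(2*N)) = (N + x)/(2*N))
E(q) = ⅚ + q (E(q) = 5*((½)*(6 - 4)/6) + q = 5*((½)*(⅙)*2) + q = 5*(⅙) + q = ⅚ + q)
E(-23)/(((1123 + G(-3))/(3565 - 544))) = (⅚ - 23)/(((1123 + 1)/(3565 - 544))) = -133/(6*(1124/3021)) = -133/(6*(1124*(1/3021))) = -133/(6*1124/3021) = -133/6*3021/1124 = -133931/2248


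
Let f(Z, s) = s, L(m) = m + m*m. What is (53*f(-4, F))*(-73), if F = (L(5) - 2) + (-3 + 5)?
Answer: -116070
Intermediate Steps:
L(m) = m + m²
F = 30 (F = (5*(1 + 5) - 2) + (-3 + 5) = (5*6 - 2) + 2 = (30 - 2) + 2 = 28 + 2 = 30)
(53*f(-4, F))*(-73) = (53*30)*(-73) = 1590*(-73) = -116070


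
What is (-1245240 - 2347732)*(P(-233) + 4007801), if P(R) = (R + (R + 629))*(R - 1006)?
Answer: -13674290928368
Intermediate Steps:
P(R) = (-1006 + R)*(629 + 2*R) (P(R) = (R + (629 + R))*(-1006 + R) = (629 + 2*R)*(-1006 + R) = (-1006 + R)*(629 + 2*R))
(-1245240 - 2347732)*(P(-233) + 4007801) = (-1245240 - 2347732)*((-632774 - 1383*(-233) + 2*(-233)²) + 4007801) = -3592972*((-632774 + 322239 + 2*54289) + 4007801) = -3592972*((-632774 + 322239 + 108578) + 4007801) = -3592972*(-201957 + 4007801) = -3592972*3805844 = -13674290928368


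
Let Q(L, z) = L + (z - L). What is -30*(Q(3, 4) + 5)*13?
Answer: -3510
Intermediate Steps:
Q(L, z) = z
-30*(Q(3, 4) + 5)*13 = -30*(4 + 5)*13 = -30*9*13 = -15*18*13 = -270*13 = -3510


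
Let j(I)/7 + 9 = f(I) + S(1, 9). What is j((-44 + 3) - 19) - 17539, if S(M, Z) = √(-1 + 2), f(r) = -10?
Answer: -17665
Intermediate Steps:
S(M, Z) = 1 (S(M, Z) = √1 = 1)
j(I) = -126 (j(I) = -63 + 7*(-10 + 1) = -63 + 7*(-9) = -63 - 63 = -126)
j((-44 + 3) - 19) - 17539 = -126 - 17539 = -17665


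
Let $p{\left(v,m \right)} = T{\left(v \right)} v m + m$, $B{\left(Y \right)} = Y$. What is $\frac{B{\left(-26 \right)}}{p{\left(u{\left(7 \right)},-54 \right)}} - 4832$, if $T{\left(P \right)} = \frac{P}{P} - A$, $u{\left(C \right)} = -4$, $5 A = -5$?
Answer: $- \frac{913261}{189} \approx -4832.1$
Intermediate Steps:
$A = -1$ ($A = \frac{1}{5} \left(-5\right) = -1$)
$T{\left(P \right)} = 2$ ($T{\left(P \right)} = \frac{P}{P} - -1 = 1 + 1 = 2$)
$p{\left(v,m \right)} = m + 2 m v$ ($p{\left(v,m \right)} = 2 v m + m = 2 m v + m = m + 2 m v$)
$\frac{B{\left(-26 \right)}}{p{\left(u{\left(7 \right)},-54 \right)}} - 4832 = - \frac{26}{\left(-54\right) \left(1 + 2 \left(-4\right)\right)} - 4832 = - \frac{26}{\left(-54\right) \left(1 - 8\right)} - 4832 = - \frac{26}{\left(-54\right) \left(-7\right)} - 4832 = - \frac{26}{378} - 4832 = \left(-26\right) \frac{1}{378} - 4832 = - \frac{13}{189} - 4832 = - \frac{913261}{189}$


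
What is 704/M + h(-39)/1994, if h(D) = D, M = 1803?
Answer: 1333459/3595182 ≈ 0.37090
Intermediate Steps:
704/M + h(-39)/1994 = 704/1803 - 39/1994 = 1333459/3595182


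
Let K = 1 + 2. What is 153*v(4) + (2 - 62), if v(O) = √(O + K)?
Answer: -60 + 153*√7 ≈ 344.80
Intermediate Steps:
K = 3
v(O) = √(3 + O) (v(O) = √(O + 3) = √(3 + O))
153*v(4) + (2 - 62) = 153*√(3 + 4) + (2 - 62) = 153*√7 - 60 = -60 + 153*√7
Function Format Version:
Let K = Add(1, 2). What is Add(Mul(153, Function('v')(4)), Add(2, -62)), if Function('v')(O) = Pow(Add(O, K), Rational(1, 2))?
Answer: Add(-60, Mul(153, Pow(7, Rational(1, 2)))) ≈ 344.80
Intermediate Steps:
K = 3
Function('v')(O) = Pow(Add(3, O), Rational(1, 2)) (Function('v')(O) = Pow(Add(O, 3), Rational(1, 2)) = Pow(Add(3, O), Rational(1, 2)))
Add(Mul(153, Function('v')(4)), Add(2, -62)) = Add(Mul(153, Pow(Add(3, 4), Rational(1, 2))), Add(2, -62)) = Add(Mul(153, Pow(7, Rational(1, 2))), -60) = Add(-60, Mul(153, Pow(7, Rational(1, 2))))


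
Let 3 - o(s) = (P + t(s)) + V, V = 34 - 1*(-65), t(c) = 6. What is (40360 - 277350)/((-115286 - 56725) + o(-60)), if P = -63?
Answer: 23699/17205 ≈ 1.3774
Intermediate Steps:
V = 99 (V = 34 + 65 = 99)
o(s) = -39 (o(s) = 3 - ((-63 + 6) + 99) = 3 - (-57 + 99) = 3 - 1*42 = 3 - 42 = -39)
(40360 - 277350)/((-115286 - 56725) + o(-60)) = (40360 - 277350)/((-115286 - 56725) - 39) = -236990/(-172011 - 39) = -236990/(-172050) = -236990*(-1/172050) = 23699/17205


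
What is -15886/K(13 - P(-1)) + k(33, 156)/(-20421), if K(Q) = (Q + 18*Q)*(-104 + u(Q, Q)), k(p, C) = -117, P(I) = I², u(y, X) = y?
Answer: 18159011/23797272 ≈ 0.76307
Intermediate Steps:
K(Q) = 19*Q*(-104 + Q) (K(Q) = (Q + 18*Q)*(-104 + Q) = (19*Q)*(-104 + Q) = 19*Q*(-104 + Q))
-15886/K(13 - P(-1)) + k(33, 156)/(-20421) = -15886*1/(19*(-104 + (13 - 1*(-1)²))*(13 - 1*(-1)²)) - 117/(-20421) = -15886*1/(19*(-104 + (13 - 1*1))*(13 - 1*1)) - 117*(-1/20421) = -15886*1/(19*(-104 + (13 - 1))*(13 - 1)) + 13/2269 = -15886*1/(228*(-104 + 12)) + 13/2269 = -15886/(19*12*(-92)) + 13/2269 = -15886/(-20976) + 13/2269 = -15886*(-1/20976) + 13/2269 = 7943/10488 + 13/2269 = 18159011/23797272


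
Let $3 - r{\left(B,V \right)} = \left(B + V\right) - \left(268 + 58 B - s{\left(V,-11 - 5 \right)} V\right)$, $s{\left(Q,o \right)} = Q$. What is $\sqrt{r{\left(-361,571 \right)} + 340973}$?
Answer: $i \sqrt{5945} \approx 77.104 i$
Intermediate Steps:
$r{\left(B,V \right)} = 271 - V - V^{2} + 57 B$ ($r{\left(B,V \right)} = 3 - \left(\left(B + V\right) - \left(268 + 58 B - V V\right)\right) = 3 - \left(\left(B + V\right) - \left(268 - V^{2} + 58 B\right)\right) = 3 - \left(-268 + V + V^{2} - 57 B\right) = 3 + \left(268 - V - V^{2} + 57 B\right) = 271 - V - V^{2} + 57 B$)
$\sqrt{r{\left(-361,571 \right)} + 340973} = \sqrt{\left(271 - 571 - 571^{2} + 57 \left(-361\right)\right) + 340973} = \sqrt{\left(271 - 571 - 326041 - 20577\right) + 340973} = \sqrt{-346918 + 340973} = \sqrt{-5945} = i \sqrt{5945}$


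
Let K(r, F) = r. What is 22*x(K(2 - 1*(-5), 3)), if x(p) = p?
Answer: 154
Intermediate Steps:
22*x(K(2 - 1*(-5), 3)) = 22*(2 - 1*(-5)) = 22*(2 + 5) = 22*7 = 154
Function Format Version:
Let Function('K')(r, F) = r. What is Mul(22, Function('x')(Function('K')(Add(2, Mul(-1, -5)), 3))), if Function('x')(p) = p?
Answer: 154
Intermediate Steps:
Mul(22, Function('x')(Function('K')(Add(2, Mul(-1, -5)), 3))) = Mul(22, Add(2, Mul(-1, -5))) = Mul(22, Add(2, 5)) = Mul(22, 7) = 154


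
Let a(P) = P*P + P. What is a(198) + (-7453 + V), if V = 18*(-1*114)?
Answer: 29897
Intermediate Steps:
V = -2052 (V = 18*(-114) = -2052)
a(P) = P + P² (a(P) = P² + P = P + P²)
a(198) + (-7453 + V) = 198*(1 + 198) + (-7453 - 2052) = 198*199 - 9505 = 39402 - 9505 = 29897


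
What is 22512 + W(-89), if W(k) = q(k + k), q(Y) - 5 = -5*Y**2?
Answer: -135903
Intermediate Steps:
q(Y) = 5 - 5*Y**2
W(k) = 5 - 20*k**2 (W(k) = 5 - 5*(k + k)**2 = 5 - 5*4*k**2 = 5 - 20*k**2)
22512 + W(-89) = 22512 + (5 - 20*(-89)**2) = 22512 + (5 - 20*7921) = 22512 + (5 - 158420) = 22512 - 158415 = -135903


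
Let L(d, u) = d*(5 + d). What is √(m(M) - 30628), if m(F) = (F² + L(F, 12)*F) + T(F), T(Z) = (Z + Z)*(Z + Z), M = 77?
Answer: √485195 ≈ 696.56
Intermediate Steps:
T(Z) = 4*Z² (T(Z) = (2*Z)*(2*Z) = 4*Z²)
m(F) = 5*F² + F²*(5 + F) (m(F) = (F² + (F*(5 + F))*F) + 4*F² = (F² + F²*(5 + F)) + 4*F² = 5*F² + F²*(5 + F))
√(m(M) - 30628) = √(77²*(10 + 77) - 30628) = √(5929*87 - 30628) = √(515823 - 30628) = √485195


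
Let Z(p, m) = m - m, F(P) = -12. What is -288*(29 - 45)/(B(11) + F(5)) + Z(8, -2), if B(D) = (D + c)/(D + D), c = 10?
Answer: -11264/27 ≈ -417.19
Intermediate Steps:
B(D) = (10 + D)/(2*D) (B(D) = (D + 10)/(D + D) = (10 + D)/((2*D)) = (10 + D)*(1/(2*D)) = (10 + D)/(2*D))
Z(p, m) = 0
-288*(29 - 45)/(B(11) + F(5)) + Z(8, -2) = -288*(29 - 45)/((½)*(10 + 11)/11 - 12) + 0 = -(-4608)/((½)*(1/11)*21 - 12) + 0 = -(-4608)/(21/22 - 12) + 0 = -(-4608)/(-243/22) + 0 = -(-4608)*(-22)/243 + 0 = -288*352/243 + 0 = -11264/27 + 0 = -11264/27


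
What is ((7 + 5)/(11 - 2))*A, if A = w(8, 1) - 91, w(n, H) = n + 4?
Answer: -316/3 ≈ -105.33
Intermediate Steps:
w(n, H) = 4 + n
A = -79 (A = (4 + 8) - 91 = 12 - 91 = -79)
((7 + 5)/(11 - 2))*A = ((7 + 5)/(11 - 2))*(-79) = (12/9)*(-79) = (12*(⅑))*(-79) = (4/3)*(-79) = -316/3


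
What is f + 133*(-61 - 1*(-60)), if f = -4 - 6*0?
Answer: -137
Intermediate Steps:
f = -4 (f = -4 + 0 = -4)
f + 133*(-61 - 1*(-60)) = -4 + 133*(-61 - 1*(-60)) = -4 + 133*(-61 + 60) = -4 + 133*(-1) = -4 - 133 = -137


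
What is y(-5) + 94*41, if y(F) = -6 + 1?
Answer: 3849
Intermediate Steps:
y(F) = -5
y(-5) + 94*41 = -5 + 94*41 = -5 + 3854 = 3849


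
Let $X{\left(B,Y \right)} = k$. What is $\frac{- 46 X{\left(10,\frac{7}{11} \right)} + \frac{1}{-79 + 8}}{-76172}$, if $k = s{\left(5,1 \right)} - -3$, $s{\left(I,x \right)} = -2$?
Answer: $\frac{3267}{5408212} \approx 0.00060408$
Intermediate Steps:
$k = 1$ ($k = -2 - -3 = -2 + 3 = 1$)
$X{\left(B,Y \right)} = 1$
$\frac{- 46 X{\left(10,\frac{7}{11} \right)} + \frac{1}{-79 + 8}}{-76172} = \frac{\left(-46\right) 1 + \frac{1}{-79 + 8}}{-76172} = \left(-46 + \frac{1}{-71}\right) \left(- \frac{1}{76172}\right) = \left(-46 - \frac{1}{71}\right) \left(- \frac{1}{76172}\right) = \left(- \frac{3267}{71}\right) \left(- \frac{1}{76172}\right) = \frac{3267}{5408212}$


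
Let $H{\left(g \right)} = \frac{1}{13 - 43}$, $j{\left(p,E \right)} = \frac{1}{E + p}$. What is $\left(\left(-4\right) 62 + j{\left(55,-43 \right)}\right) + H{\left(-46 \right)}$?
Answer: $- \frac{4959}{20} \approx -247.95$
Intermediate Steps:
$H{\left(g \right)} = - \frac{1}{30}$ ($H{\left(g \right)} = \frac{1}{-30} = - \frac{1}{30}$)
$\left(\left(-4\right) 62 + j{\left(55,-43 \right)}\right) + H{\left(-46 \right)} = \left(\left(-4\right) 62 + \frac{1}{-43 + 55}\right) - \frac{1}{30} = \left(-248 + \frac{1}{12}\right) - \frac{1}{30} = - \frac{2975}{12} - \frac{1}{30} = - \frac{4959}{20}$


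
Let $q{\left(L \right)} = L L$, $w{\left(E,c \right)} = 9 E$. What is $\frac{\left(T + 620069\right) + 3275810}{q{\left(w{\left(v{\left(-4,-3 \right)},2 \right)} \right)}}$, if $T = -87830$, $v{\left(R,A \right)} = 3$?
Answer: $\frac{3808049}{729} \approx 5223.7$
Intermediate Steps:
$q{\left(L \right)} = L^{2}$
$\frac{\left(T + 620069\right) + 3275810}{q{\left(w{\left(v{\left(-4,-3 \right)},2 \right)} \right)}} = \frac{\left(-87830 + 620069\right) + 3275810}{\left(9 \cdot 3\right)^{2}} = \frac{532239 + 3275810}{27^{2}} = \frac{3808049}{729}$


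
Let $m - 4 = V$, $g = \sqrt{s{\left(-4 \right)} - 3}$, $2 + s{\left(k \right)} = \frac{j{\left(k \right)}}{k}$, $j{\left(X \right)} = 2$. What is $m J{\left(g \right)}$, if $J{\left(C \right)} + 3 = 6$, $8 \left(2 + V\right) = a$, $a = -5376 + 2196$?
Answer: $- \frac{2373}{2} \approx -1186.5$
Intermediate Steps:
$a = -3180$
$s{\left(k \right)} = -2 + \frac{2}{k}$
$V = - \frac{799}{2}$ ($V = -2 + \frac{1}{8} \left(-3180\right) = -2 - \frac{795}{2} = - \frac{799}{2} \approx -399.5$)
$g = \frac{i \sqrt{22}}{2}$ ($g = \sqrt{\left(-2 + \frac{2}{-4}\right) - 3} = \sqrt{\left(-2 + 2 \left(- \frac{1}{4}\right)\right) - 3} = \sqrt{\left(-2 - \frac{1}{2}\right) - 3} = \sqrt{- \frac{5}{2} - 3} = \sqrt{- \frac{11}{2}} = \frac{i \sqrt{22}}{2} \approx 2.3452 i$)
$m = - \frac{791}{2}$ ($m = 4 - \frac{799}{2} = - \frac{791}{2} \approx -395.5$)
$J{\left(C \right)} = 3$ ($J{\left(C \right)} = -3 + 6 = 3$)
$m J{\left(g \right)} = \left(- \frac{791}{2}\right) 3 = - \frac{2373}{2}$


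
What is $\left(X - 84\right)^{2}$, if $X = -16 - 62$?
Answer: $26244$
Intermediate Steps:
$X = -78$ ($X = -16 - 62 = -78$)
$\left(X - 84\right)^{2} = \left(-78 - 84\right)^{2} = \left(-162\right)^{2} = 26244$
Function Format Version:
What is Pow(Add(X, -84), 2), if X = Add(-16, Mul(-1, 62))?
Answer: 26244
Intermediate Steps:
X = -78 (X = Add(-16, -62) = -78)
Pow(Add(X, -84), 2) = Pow(Add(-78, -84), 2) = Pow(-162, 2) = 26244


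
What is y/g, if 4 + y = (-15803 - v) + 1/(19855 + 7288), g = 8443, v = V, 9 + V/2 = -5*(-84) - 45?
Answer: -448918076/229168349 ≈ -1.9589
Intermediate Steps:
V = 732 (V = -18 + 2*(-5*(-84) - 45) = -18 + 2*(420 - 45) = -18 + 2*375 = -18 + 750 = 732)
v = 732
y = -448918076/27143 (y = -4 + ((-15803 - 1*732) + 1/(19855 + 7288)) = -4 + ((-15803 - 732) + 1/27143) = -4 + (-16535 + 1/27143) = -4 - 448809504/27143 = -448918076/27143 ≈ -16539.)
y/g = -448918076/27143/8443 = -448918076/27143*1/8443 = -448918076/229168349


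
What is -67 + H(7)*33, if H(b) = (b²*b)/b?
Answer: 1550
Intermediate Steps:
H(b) = b² (H(b) = b³/b = b²)
-67 + H(7)*33 = -67 + 7²*33 = -67 + 49*33 = -67 + 1617 = 1550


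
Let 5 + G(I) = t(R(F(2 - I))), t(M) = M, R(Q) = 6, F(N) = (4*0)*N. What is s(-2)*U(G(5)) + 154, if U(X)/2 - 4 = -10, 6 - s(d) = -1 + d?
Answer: 46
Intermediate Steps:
s(d) = 7 - d (s(d) = 6 - (-1 + d) = 6 + (1 - d) = 7 - d)
F(N) = 0 (F(N) = 0*N = 0)
G(I) = 1 (G(I) = -5 + 6 = 1)
U(X) = -12 (U(X) = 8 + 2*(-10) = 8 - 20 = -12)
s(-2)*U(G(5)) + 154 = (7 - 1*(-2))*(-12) + 154 = (7 + 2)*(-12) + 154 = 9*(-12) + 154 = -108 + 154 = 46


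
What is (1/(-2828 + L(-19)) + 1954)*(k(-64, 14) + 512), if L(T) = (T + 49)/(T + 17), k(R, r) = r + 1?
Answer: 2927601467/2843 ≈ 1.0298e+6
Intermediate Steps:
k(R, r) = 1 + r
L(T) = (49 + T)/(17 + T)
(1/(-2828 + L(-19)) + 1954)*(k(-64, 14) + 512) = (1/(-2828 + (49 - 19)/(17 - 19)) + 1954)*((1 + 14) + 512) = (1/(-2828 + 30/(-2)) + 1954)*(15 + 512) = (1/(-2828 - ½*30) + 1954)*527 = (1/(-2828 - 15) + 1954)*527 = (1/(-2843) + 1954)*527 = (-1/2843 + 1954)*527 = (5555221/2843)*527 = 2927601467/2843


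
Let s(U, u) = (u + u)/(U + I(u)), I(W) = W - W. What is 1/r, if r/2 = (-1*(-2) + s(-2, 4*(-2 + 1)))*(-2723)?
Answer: -1/32676 ≈ -3.0603e-5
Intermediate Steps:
I(W) = 0
s(U, u) = 2*u/U (s(U, u) = (u + u)/(U + 0) = (2*u)/U = 2*u/U)
r = -32676 (r = 2*((-1*(-2) + 2*(4*(-2 + 1))/(-2))*(-2723)) = 2*((2 + 2*(4*(-1))*(-½))*(-2723)) = 2*((2 + 2*(-4)*(-½))*(-2723)) = 2*((2 + 4)*(-2723)) = 2*(6*(-2723)) = 2*(-16338) = -32676)
1/r = 1/(-32676) = -1/32676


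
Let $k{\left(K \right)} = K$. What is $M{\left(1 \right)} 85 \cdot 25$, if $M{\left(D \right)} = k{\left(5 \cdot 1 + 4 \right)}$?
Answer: $19125$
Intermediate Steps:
$M{\left(D \right)} = 9$ ($M{\left(D \right)} = 5 \cdot 1 + 4 = 5 + 4 = 9$)
$M{\left(1 \right)} 85 \cdot 25 = 9 \cdot 85 \cdot 25 = 765 \cdot 25 = 19125$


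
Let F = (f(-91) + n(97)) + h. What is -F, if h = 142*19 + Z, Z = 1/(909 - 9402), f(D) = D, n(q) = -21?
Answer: -21962897/8493 ≈ -2586.0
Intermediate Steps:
Z = -1/8493 (Z = 1/(-8493) = -1/8493 ≈ -0.00011774)
h = 22914113/8493 (h = 142*19 - 1/8493 = 2698 - 1/8493 = 22914113/8493 ≈ 2698.0)
F = 21962897/8493 (F = (-91 - 21) + 22914113/8493 = -112 + 22914113/8493 = 21962897/8493 ≈ 2586.0)
-F = -1*21962897/8493 = -21962897/8493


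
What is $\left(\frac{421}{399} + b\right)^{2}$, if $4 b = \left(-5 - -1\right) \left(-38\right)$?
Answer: $\frac{242829889}{159201} \approx 1525.3$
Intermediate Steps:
$b = 38$ ($b = \frac{\left(-5 - -1\right) \left(-38\right)}{4} = \frac{\left(-5 + 1\right) \left(-38\right)}{4} = \frac{\left(-4\right) \left(-38\right)}{4} = \frac{1}{4} \cdot 152 = 38$)
$\left(\frac{421}{399} + b\right)^{2} = \left(\frac{421}{399} + 38\right)^{2} = \left(\frac{15583}{399}\right)^{2} = \frac{242829889}{159201}$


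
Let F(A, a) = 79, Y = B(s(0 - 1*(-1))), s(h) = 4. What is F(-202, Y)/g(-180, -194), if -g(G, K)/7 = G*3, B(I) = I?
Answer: 79/3780 ≈ 0.020899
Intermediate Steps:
g(G, K) = -21*G (g(G, K) = -7*G*3 = -21*G)
Y = 4
F(-202, Y)/g(-180, -194) = 79/((-21*(-180))) = 79/3780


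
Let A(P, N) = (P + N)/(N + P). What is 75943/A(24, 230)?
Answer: 75943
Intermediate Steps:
A(P, N) = 1 (A(P, N) = (N + P)/(N + P) = 1)
75943/A(24, 230) = 75943/1 = 75943*1 = 75943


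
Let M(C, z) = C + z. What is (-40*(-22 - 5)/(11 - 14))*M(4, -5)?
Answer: 360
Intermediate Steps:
(-40*(-22 - 5)/(11 - 14))*M(4, -5) = (-40*(-22 - 5)/(11 - 14))*(4 - 5) = -(-1080)/(-3)*(-1) = -(-1080)*(-1)/3*(-1) = -40*9*(-1) = -360*(-1) = 360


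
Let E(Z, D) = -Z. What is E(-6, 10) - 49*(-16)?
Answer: 790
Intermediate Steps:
E(-6, 10) - 49*(-16) = -1*(-6) - 49*(-16) = 6 + 784 = 790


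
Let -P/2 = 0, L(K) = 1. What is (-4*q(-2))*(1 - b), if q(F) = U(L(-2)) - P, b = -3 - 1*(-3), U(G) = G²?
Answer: -4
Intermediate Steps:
P = 0 (P = -2*0 = 0)
b = 0 (b = -3 + 3 = 0)
q(F) = 1 (q(F) = 1² - 1*0 = 1 + 0 = 1)
(-4*q(-2))*(1 - b) = (-4*1)*(1 - 1*0) = -4*(1 + 0) = -4*1 = -4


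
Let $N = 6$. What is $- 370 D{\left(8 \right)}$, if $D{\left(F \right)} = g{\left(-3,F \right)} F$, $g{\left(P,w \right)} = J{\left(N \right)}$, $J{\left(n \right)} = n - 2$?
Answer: $-11840$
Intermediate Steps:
$J{\left(n \right)} = -2 + n$
$g{\left(P,w \right)} = 4$ ($g{\left(P,w \right)} = -2 + 6 = 4$)
$D{\left(F \right)} = 4 F$
$- 370 D{\left(8 \right)} = - 370 \cdot 4 \cdot 8 = \left(-370\right) 32 = -11840$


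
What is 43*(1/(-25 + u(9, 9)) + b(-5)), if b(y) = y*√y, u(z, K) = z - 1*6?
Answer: -43/22 - 215*I*√5 ≈ -1.9545 - 480.75*I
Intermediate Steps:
u(z, K) = -6 + z (u(z, K) = z - 6 = -6 + z)
b(y) = y^(3/2)
43*(1/(-25 + u(9, 9)) + b(-5)) = 43*(1/(-25 + (-6 + 9)) + (-5)^(3/2)) = 43*(1/(-25 + 3) - 5*I*√5) = 43*(1/(-22) - 5*I*√5) = 43*(-1/22 - 5*I*√5) = -43/22 - 215*I*√5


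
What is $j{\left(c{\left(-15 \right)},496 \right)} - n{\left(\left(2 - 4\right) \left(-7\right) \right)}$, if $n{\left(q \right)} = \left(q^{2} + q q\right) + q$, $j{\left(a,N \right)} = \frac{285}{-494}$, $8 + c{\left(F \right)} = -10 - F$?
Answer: $- \frac{10571}{26} \approx -406.58$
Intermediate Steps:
$c{\left(F \right)} = -18 - F$ ($c{\left(F \right)} = -8 - \left(10 + F\right) = -18 - F$)
$j{\left(a,N \right)} = - \frac{15}{26}$ ($j{\left(a,N \right)} = 285 \left(- \frac{1}{494}\right) = - \frac{15}{26}$)
$n{\left(q \right)} = q + 2 q^{2}$ ($n{\left(q \right)} = \left(q^{2} + q^{2}\right) + q = 2 q^{2} + q = q + 2 q^{2}$)
$j{\left(c{\left(-15 \right)},496 \right)} - n{\left(\left(2 - 4\right) \left(-7\right) \right)} = - \frac{15}{26} - \left(2 - 4\right) \left(-7\right) \left(1 + 2 \left(2 - 4\right) \left(-7\right)\right) = - \frac{15}{26} - \left(-2\right) \left(-7\right) \left(1 + 2 \left(\left(-2\right) \left(-7\right)\right)\right) = - \frac{15}{26} - 14 \left(1 + 2 \cdot 14\right) = - \frac{15}{26} - 14 \left(1 + 28\right) = - \frac{15}{26} - 14 \cdot 29 = - \frac{15}{26} - 406 = - \frac{10571}{26}$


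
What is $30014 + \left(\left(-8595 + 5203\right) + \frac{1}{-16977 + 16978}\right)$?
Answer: $26623$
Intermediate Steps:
$30014 + \left(\left(-8595 + 5203\right) + \frac{1}{-16977 + 16978}\right) = 30014 - \left(3392 - 1^{-1}\right) = 30014 + \left(-3392 + 1\right) = 30014 - 3391 = 26623$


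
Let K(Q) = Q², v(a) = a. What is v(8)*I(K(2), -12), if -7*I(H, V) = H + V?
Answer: 64/7 ≈ 9.1429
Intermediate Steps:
I(H, V) = -H/7 - V/7 (I(H, V) = -(H + V)/7 = -H/7 - V/7)
v(8)*I(K(2), -12) = 8*(-⅐*2² - ⅐*(-12)) = 8*(-⅐*4 + 12/7) = 8*(-4/7 + 12/7) = 8*(8/7) = 64/7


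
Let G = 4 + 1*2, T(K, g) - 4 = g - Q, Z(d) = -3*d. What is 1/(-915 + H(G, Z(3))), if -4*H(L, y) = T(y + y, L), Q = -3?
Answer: -4/3673 ≈ -0.0010890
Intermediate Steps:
T(K, g) = 7 + g (T(K, g) = 4 + (g - 1*(-3)) = 4 + (g + 3) = 4 + (3 + g) = 7 + g)
G = 6 (G = 4 + 2 = 6)
H(L, y) = -7/4 - L/4 (H(L, y) = -(7 + L)/4 = -7/4 - L/4)
1/(-915 + H(G, Z(3))) = 1/(-915 + (-7/4 - ¼*6)) = 1/(-915 + (-7/4 - 3/2)) = 1/(-915 - 13/4) = 1/(-3673/4) = -4/3673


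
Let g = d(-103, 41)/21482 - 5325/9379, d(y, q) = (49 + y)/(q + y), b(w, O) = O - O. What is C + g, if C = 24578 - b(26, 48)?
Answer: 153507447414487/6245870018 ≈ 24577.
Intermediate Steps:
b(w, O) = 0
d(y, q) = (49 + y)/(q + y)
g = -3545887917/6245870018 (g = ((49 - 103)/(41 - 103))/21482 - 5325/9379 = (-54/(-62))*(1/21482) - 5325*1/9379 = -1/62*(-54)*(1/21482) - 5325/9379 = (27/31)*(1/21482) - 5325/9379 = 27/665942 - 5325/9379 = -3545887917/6245870018 ≈ -0.56772)
C = 24578 (C = 24578 - 1*0 = 24578 + 0 = 24578)
C + g = 24578 - 3545887917/6245870018 = 153507447414487/6245870018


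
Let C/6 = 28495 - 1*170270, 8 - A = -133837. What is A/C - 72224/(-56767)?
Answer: 3589291099/3219256570 ≈ 1.1149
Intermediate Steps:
A = 133845 (A = 8 - 1*(-133837) = 8 + 133837 = 133845)
C = -850650 (C = 6*(28495 - 1*170270) = 6*(28495 - 170270) = 6*(-141775) = -850650)
A/C - 72224/(-56767) = 133845/(-850650) - 72224/(-56767) = 133845*(-1/850650) - 72224*(-1/56767) = -8923/56710 + 72224/56767 = 3589291099/3219256570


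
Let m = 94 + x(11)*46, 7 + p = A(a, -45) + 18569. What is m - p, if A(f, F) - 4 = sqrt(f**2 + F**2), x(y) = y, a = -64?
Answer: -17966 - sqrt(6121) ≈ -18044.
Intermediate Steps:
A(f, F) = 4 + sqrt(F**2 + f**2) (A(f, F) = 4 + sqrt(f**2 + F**2) = 4 + sqrt(F**2 + f**2))
p = 18566 + sqrt(6121) (p = -7 + ((4 + sqrt((-45)**2 + (-64)**2)) + 18569) = -7 + ((4 + sqrt(2025 + 4096)) + 18569) = -7 + ((4 + sqrt(6121)) + 18569) = -7 + (18573 + sqrt(6121)) = 18566 + sqrt(6121) ≈ 18644.)
m = 600 (m = 94 + 11*46 = 94 + 506 = 600)
m - p = 600 - (18566 + sqrt(6121)) = 600 + (-18566 - sqrt(6121)) = -17966 - sqrt(6121)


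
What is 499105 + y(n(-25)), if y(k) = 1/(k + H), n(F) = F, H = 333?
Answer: 153724341/308 ≈ 4.9911e+5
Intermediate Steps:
y(k) = 1/(333 + k) (y(k) = 1/(k + 333) = 1/(333 + k))
499105 + y(n(-25)) = 499105 + 1/(333 - 25) = 499105 + 1/308 = 153724341/308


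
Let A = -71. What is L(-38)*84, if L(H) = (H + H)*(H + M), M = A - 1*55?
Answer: 1046976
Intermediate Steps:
M = -126 (M = -71 - 1*55 = -71 - 55 = -126)
L(H) = 2*H*(-126 + H) (L(H) = (H + H)*(H - 126) = (2*H)*(-126 + H) = 2*H*(-126 + H))
L(-38)*84 = (2*(-38)*(-126 - 38))*84 = (2*(-38)*(-164))*84 = 12464*84 = 1046976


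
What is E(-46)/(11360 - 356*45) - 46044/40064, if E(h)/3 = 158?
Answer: -14597211/11668640 ≈ -1.2510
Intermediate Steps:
E(h) = 474 (E(h) = 3*158 = 474)
E(-46)/(11360 - 356*45) - 46044/40064 = 474/(11360 - 356*45) - 46044/40064 = 474/(11360 - 16020) - 46044*1/40064 = 474/(-4660) - 11511/10016 = 474*(-1/4660) - 11511/10016 = -237/2330 - 11511/10016 = -14597211/11668640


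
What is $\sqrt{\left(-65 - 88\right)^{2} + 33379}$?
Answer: $2 \sqrt{14197} \approx 238.3$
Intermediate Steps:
$\sqrt{\left(-65 - 88\right)^{2} + 33379} = \sqrt{\left(-153\right)^{2} + 33379} = \sqrt{23409 + 33379} = \sqrt{56788} = 2 \sqrt{14197}$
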